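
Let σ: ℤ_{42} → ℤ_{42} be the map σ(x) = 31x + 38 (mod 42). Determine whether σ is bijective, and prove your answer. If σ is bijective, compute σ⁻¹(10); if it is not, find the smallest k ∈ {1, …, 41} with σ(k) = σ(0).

14

By definition, σ is injective when σ(x_1) = σ(x_2) forces x_1 = x_2.
If σ(x_1) = σ(x_2), then 31x_1 ≡ 31x_2 (mod 42). Because gcd(31, 42) = 1, we may cancel 31 to get x_1 ≡ x_2 (mod 42).
We now compute 31⁻¹ mod 42 explicitly. Euclid's algorithm: 42 = 1·31 + 11, 31 = 2·11 + 9, 11 = 1·9 + 2, 9 = 4·2 + 1; back-substituting gives 1 = 19·31 − 14·42, so 31⁻¹ ≡ 19 (mod 42).
Then y ↦ 19(y − 38) is a two-sided inverse to σ, so every y ∈ ℤ_{42} has a preimage.
Hence σ is bijective.
Since σ is bijective, we compute σ⁻¹(10): solve 31x + 38 ≡ 10 (mod 42), i.e. 31x ≡ 14 (mod 42).
Multiplying by 31⁻¹ = 19 gives x ≡ 19·14 = 266 = 6·42 + 14 ≡ 14 (mod 42).
Check: σ(14) = 31·14 + 38 = 472 = 11·42 + 10 ≡ 10 (mod 42).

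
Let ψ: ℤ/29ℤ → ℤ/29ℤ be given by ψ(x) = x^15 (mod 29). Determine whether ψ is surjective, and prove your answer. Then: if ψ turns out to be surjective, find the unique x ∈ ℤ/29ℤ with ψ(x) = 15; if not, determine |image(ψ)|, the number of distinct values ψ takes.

14

Since 29 is prime, the nonzero elements of ℤ/29ℤ form a cyclic group of order 28.
As gcd(15, 28) = 1, raising to the 15th power is a bijection on this group: if u^15 ≡ v^15 then (uv^{−1})^15 = 1, and the only element of order dividing gcd(15, 28) = 1 is 1, so u = v.
With ψ(0) = 0 this makes ψ injective on all of ℤ/29ℤ, hence bijective (finite equal-size domain and codomain). In particular ψ is surjective.
Since ψ is surjective, we find the preimage of 15. The inverse of x ↦ x^15 on (ℤ/29ℤ)^× is x ↦ x^15, because 15·15 = 225 = 8·28 + 1 ≡ 1 (mod 28) and x^{28} = 1 for x ≠ 0 (Fermat). So ψ⁻¹(15) = 15^15 mod 29.
Repeated squaring mod 29: 15^1 ≡ 15, 15^2 ≡ 15² = 225 ≡ 22, 15^4 ≡ 22² = 484 ≡ 20, 15^8 ≡ 20² = 400 ≡ 23. Since 15 = 8 + 4 + 2 + 1, 15^15 ≡ 23·20·22·15: 23·20 = 460 ≡ 25, then 25·22 = 550 ≡ 28, then 28·15 = 420 ≡ 14. So 15^15 ≡ 14 (mod 29).
Hence ψ⁻¹(15) = 14.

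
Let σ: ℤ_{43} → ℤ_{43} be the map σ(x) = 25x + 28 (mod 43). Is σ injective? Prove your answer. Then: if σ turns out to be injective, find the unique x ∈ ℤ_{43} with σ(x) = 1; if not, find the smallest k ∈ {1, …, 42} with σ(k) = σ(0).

If σ(x_1) = σ(x_2), then 25x_1 ≡ 25x_2 (mod 43). Because gcd(25, 43) = 1, we may cancel 25 to get x_1 ≡ x_2 (mod 43).
So σ is injective.
We now compute 25⁻¹ mod 43 explicitly. Euclid's algorithm: 43 = 1·25 + 18, 25 = 1·18 + 7, 18 = 2·7 + 4, 7 = 1·4 + 3, 4 = 1·3 + 1; back-substituting gives 1 = 31·25 − 18·43, so 25⁻¹ ≡ 31 (mod 43).
Since σ is injective, we find σ⁻¹(1): we need 25x ≡ 1 − 28 ≡ 16 (mod 43). Using 25⁻¹ = 31: x ≡ 31·16 = 496 = 11·43 + 23, so x = 23.
Check: σ(23) = 25·23 + 28 = 603 = 14·43 + 1 ≡ 1 (mod 43).

23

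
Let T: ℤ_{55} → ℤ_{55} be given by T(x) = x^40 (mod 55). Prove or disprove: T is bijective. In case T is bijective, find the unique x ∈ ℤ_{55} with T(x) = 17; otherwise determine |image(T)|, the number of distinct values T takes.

T(1) = 1^40 = 1.
T(2): Repeated squaring mod 55: 2^1 ≡ 2, 2^2 ≡ 2² = 4, 2^4 ≡ 4² = 16, 2^8 ≡ 16² = 256 ≡ 36, 2^16 ≡ 36² = 1296 ≡ 31, 2^32 ≡ 31² = 961 ≡ 26. Since 40 = 32 + 8, 2^40 ≡ 26·36: 26·36 = 936 ≡ 1. So 2^40 ≡ 1 (mod 55).
So T(1) = T(2) = 1 while 1 ≠ 2, hence T is not injective, hence not bijective.
Since T is not bijective, we determine |image(T)|. Computing x^40 mod 55 for each x (by repeated squaring, reducing mod 55 at every step), the values T(0), T(1), …, T(54) are: 0, 1, 1, 1, 1, 45, 1, 1, 1, 1, 45, 11, 1, 1, 1, 45, 1, 1, 1, 1, 45, 1, 11, 1, 1, 45, 1, 1, 1, 1, 45, 1, 1, 11, 1, 45, 1, 1, 1, 1, 45, 1, 1, 1, 11, 45, 1, 1, 1, 1, 45, 1, 1, 1, 1.
The distinct values are {0, 1, 11, 45}; there are 4 of them.

4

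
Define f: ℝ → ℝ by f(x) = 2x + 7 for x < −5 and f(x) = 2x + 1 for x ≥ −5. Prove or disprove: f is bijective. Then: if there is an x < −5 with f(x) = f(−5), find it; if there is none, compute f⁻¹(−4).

-8

Both pieces are strictly increasing (slopes 2 and 2), so each is injective on its own interval.
The left piece maps (−∞, −5) onto (−∞, −3); the right piece maps [−5, ∞) onto [−9, ∞).
These images overlap. In particular f(−5) = −9 (right piece), and solving 2x + 7 = −9 on the left piece gives x = −8 < −5.
So f(−8) = f(−5) with −8 ≠ −5, and f is not injective, hence not bijective. This x = −8 is the requested value below −5.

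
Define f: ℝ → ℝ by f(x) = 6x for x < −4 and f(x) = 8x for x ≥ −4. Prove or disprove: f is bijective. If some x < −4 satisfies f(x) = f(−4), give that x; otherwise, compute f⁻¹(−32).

Both pieces are strictly increasing (slopes 6 and 8), so each is injective on its own interval.
The left piece maps (−∞, −4) onto (−∞, −24); the right piece maps [−4, ∞) onto [−32, ∞).
These images overlap. In particular f(−4) = −32 (right piece), and solving 6x = −32 on the left piece gives x = −16/3 < −4.
So f(−16/3) = f(−4) with −16/3 ≠ −4, and f is not injective, hence not bijective. This x = −16/3 is the requested value below −4.

-16/3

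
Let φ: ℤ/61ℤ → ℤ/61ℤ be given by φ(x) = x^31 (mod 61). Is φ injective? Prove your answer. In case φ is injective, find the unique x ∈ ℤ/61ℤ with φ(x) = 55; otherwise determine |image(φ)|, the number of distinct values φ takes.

6

Since 61 is prime, the nonzero elements of ℤ/61ℤ form a cyclic group of order 60.
As gcd(31, 60) = 1, raising to the 31st power is a bijection on this group: if u^31 ≡ v^31 then (uv^{−1})^31 = 1, and the only element of order dividing gcd(31, 60) = 1 is 1, so u = v.
With φ(0) = 0 this makes φ injective on all of ℤ/61ℤ, hence bijective (finite equal-size domain and codomain). In particular φ is injective.
Since φ is injective, we find the preimage of 55. The inverse of x ↦ x^31 on (ℤ/61ℤ)^× is x ↦ x^31, because 31·31 = 961 = 16·60 + 1 ≡ 1 (mod 60) and x^{60} = 1 for x ≠ 0 (Fermat). So φ⁻¹(55) = 55^31 mod 61.
Repeated squaring mod 61: 55^1 ≡ 55, 55^2 ≡ 55² = 3025 ≡ 36, 55^4 ≡ 36² = 1296 ≡ 15, 55^8 ≡ 15² = 225 ≡ 42, 55^16 ≡ 42² = 1764 ≡ 56. Since 31 = 16 + 8 + 4 + 2 + 1, 55^31 ≡ 56·42·15·36·55: 56·42 = 2352 ≡ 34, then 34·15 = 510 ≡ 22, then 22·36 = 792 ≡ 60, then 60·55 = 3300 ≡ 6. So 55^31 ≡ 6 (mod 61).
Hence φ⁻¹(55) = 6.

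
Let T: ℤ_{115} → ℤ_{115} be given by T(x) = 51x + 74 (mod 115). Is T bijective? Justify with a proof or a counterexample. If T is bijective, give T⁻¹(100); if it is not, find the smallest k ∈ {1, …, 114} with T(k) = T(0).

111

Recall that T is injective when T(u) = T(v) forces u = v.
Suppose T(u) = T(v) in ℤ_{115}. Then 51u + 74 ≡ 51v + 74 (mod 115), thus 51(u − v) ≡ 0 (mod 115).
Since gcd(51, 115) = 1, 51 is invertible modulo 115, so u − v ≡ 0 (mod 115), i.e. u = v.
We now compute 51⁻¹ mod 115 explicitly. Euclid's algorithm: 115 = 2·51 + 13, 51 = 3·13 + 12, 13 = 1·12 + 1; back-substituting gives 1 = 106·51 − 47·115, so 51⁻¹ ≡ 106 (mod 115).
Then y ↦ 106(y − 74) is a two-sided inverse to T, so every y ∈ ℤ_{115} has a preimage.
So T is bijective.
Since T is bijective, we compute T⁻¹(100): solve 51x + 74 ≡ 100 (mod 115), i.e. 51x ≡ 26 (mod 115).
Multiplying by 51⁻¹ = 106 gives x ≡ 106·26 = 2756 = 23·115 + 111 ≡ 111 (mod 115).
Check: T(111) = 51·111 + 74 = 5735 = 49·115 + 100 ≡ 100 (mod 115).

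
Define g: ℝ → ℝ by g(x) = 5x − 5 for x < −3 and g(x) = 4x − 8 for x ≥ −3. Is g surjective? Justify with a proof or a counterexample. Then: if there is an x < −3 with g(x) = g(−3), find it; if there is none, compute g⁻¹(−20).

Both pieces are strictly increasing (slopes 5 and 4), so each is injective on its own interval.
The left piece maps (−∞, −3) onto (−∞, −20); the right piece maps [−3, ∞) onto [−20, ∞).
These images together cover ℝ, so g is surjective.
Because the two images are disjoint, no x < −3 has g(x) = g(−3), so we compute g⁻¹(−20): −20 lies in [−20, ∞), so solve 4x − 8 = −20: x = (−20 + 8)/4 = −3.

-3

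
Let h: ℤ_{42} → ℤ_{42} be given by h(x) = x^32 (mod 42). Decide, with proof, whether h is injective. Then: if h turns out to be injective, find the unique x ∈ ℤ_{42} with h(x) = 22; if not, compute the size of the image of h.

h(4): Repeated squaring mod 42: 4^1 ≡ 4, 4^2 ≡ 4² = 16, 4^4 ≡ 16² = 256 ≡ 4, 4^8 ≡ 4² = 16, 4^16 ≡ 16² = 256 ≡ 4, 4^32 ≡ 4² = 16. So 4^32 ≡ 16 (mod 42).
h(10): Repeated squaring mod 42: 10^1 ≡ 10, 10^2 ≡ 10² = 100 ≡ 16, 10^4 ≡ 16² = 256 ≡ 4, 10^8 ≡ 4² = 16, 10^16 ≡ 16² = 256 ≡ 4, 10^32 ≡ 4² = 16. So 10^32 ≡ 16 (mod 42).
So h(4) = h(10) = 16 while 4 ≠ 10, thus h is not injective.
Since h is not injective, we determine |image(h)|. Computing x^32 mod 42 for each x (by repeated squaring, reducing mod 42 at every step), the values h(0), h(1), …, h(41) are: 0, 1, 4, 9, 16, 25, 36, 7, 22, 39, 16, 37, 18, 1, 28, 15, 4, 37, 30, 25, 22, 21, 22, 25, 30, 37, 4, 15, 28, 1, 18, 37, 16, 39, 22, 7, 36, 25, 16, 9, 4, 1.
The distinct values are {0, 1, 4, 7, 9, 15, 16, 18, 21, 22, 25, 28, 30, 36, 37, 39}; there are 16 of them.

16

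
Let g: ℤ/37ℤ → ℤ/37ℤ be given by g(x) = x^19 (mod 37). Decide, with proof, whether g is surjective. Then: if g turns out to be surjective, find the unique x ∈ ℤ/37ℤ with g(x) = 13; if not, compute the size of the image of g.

24

Since 37 is prime, the nonzero elements of ℤ/37ℤ form a cyclic group of order 36.
As gcd(19, 36) = 1, raising to the 19th power is a bijection on this group: if s^19 ≡ t^19 then (st^{−1})^19 = 1, and the only element of order dividing gcd(19, 36) = 1 is 1, so s = t.
With g(0) = 0 this makes g injective on all of ℤ/37ℤ, hence bijective (finite equal-size domain and codomain). In particular g is surjective.
Since g is surjective, we find the preimage of 13. The inverse of x ↦ x^19 on (ℤ/37ℤ)^× is x ↦ x^19, because 19·19 = 361 = 10·36 + 1 ≡ 1 (mod 36) and x^{36} = 1 for x ≠ 0 (Fermat). So g⁻¹(13) = 13^19 mod 37.
Repeated squaring mod 37: 13^1 ≡ 13, 13^2 ≡ 13² = 169 ≡ 21, 13^4 ≡ 21² = 441 ≡ 34, 13^8 ≡ 34² = 1156 ≡ 9, 13^16 ≡ 9² = 81 ≡ 7. Since 19 = 16 + 2 + 1, 13^19 ≡ 7·21·13: 7·21 = 147 ≡ 36, then 36·13 = 468 ≡ 24. So 13^19 ≡ 24 (mod 37).
Hence g⁻¹(13) = 24.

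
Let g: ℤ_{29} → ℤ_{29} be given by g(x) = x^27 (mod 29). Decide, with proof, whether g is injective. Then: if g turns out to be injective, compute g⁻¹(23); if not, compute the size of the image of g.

Since 29 is prime, the nonzero elements of ℤ_{29} form a cyclic group of order 28.
As gcd(27, 28) = 1, raising to the 27th power is a bijection on this group: if a^27 ≡ b^27 then (ab^{−1})^27 = 1, and the only element of order dividing gcd(27, 28) = 1 is 1, so a = b.
With g(0) = 0 this makes g injective on all of ℤ_{29}, hence bijective (finite equal-size domain and codomain). In particular g is injective.
Since g is injective, we find the preimage of 23. The inverse of x ↦ x^27 on (ℤ_{29})^× is x ↦ x^27, because 27·27 = 729 = 26·28 + 1 ≡ 1 (mod 28) and x^{28} = 1 for x ≠ 0 (Fermat). So g⁻¹(23) = 23^27 mod 29.
Repeated squaring mod 29: 23^1 ≡ 23, 23^2 ≡ 23² = 529 ≡ 7, 23^4 ≡ 7² = 49 ≡ 20, 23^8 ≡ 20² = 400 ≡ 23, 23^16 ≡ 23² = 529 ≡ 7. Since 27 = 16 + 8 + 2 + 1, 23^27 ≡ 7·23·7·23: 7·23 = 161 ≡ 16, then 16·7 = 112 ≡ 25, then 25·23 = 575 ≡ 24. So 23^27 ≡ 24 (mod 29).
Hence g⁻¹(23) = 24.

24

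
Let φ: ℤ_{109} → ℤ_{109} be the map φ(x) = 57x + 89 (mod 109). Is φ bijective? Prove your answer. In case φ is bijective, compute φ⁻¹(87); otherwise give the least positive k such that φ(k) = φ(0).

21

Recall: φ is injective when φ(x_1) = φ(x_2) forces x_1 = x_2.
Suppose φ(x_1) = φ(x_2) in ℤ_{109}. Then 57x_1 + 89 ≡ 57x_2 + 89 (mod 109), thus 57(x_1 − x_2) ≡ 0 (mod 109).
Since gcd(57, 109) = 1, 57 is invertible modulo 109, thus x_1 − x_2 ≡ 0 (mod 109), i.e. x_1 = x_2.
We now compute 57⁻¹ mod 109 explicitly. Euclid's algorithm: 109 = 1·57 + 52, 57 = 1·52 + 5, 52 = 10·5 + 2, 5 = 2·2 + 1; back-substituting gives 1 = 44·57 − 23·109, so 57⁻¹ ≡ 44 (mod 109).
For any y ∈ ℤ_{109}, x = 44(y − 89) mod 109 satisfies φ(x) = 57·44(y − 89) + 89 ≡ y (since 57·44 ≡ 1 mod 109). So every y has a preimage.
Hence φ is bijective.
Since φ is bijective, we find φ⁻¹(87): we need 57x ≡ 87 − 89 ≡ 107 (mod 109). Using 57⁻¹ = 44: x ≡ 44·107 = 4708 = 43·109 + 21, so x = 21.
Check: φ(21) = 57·21 + 89 = 1286 = 11·109 + 87 ≡ 87 (mod 109).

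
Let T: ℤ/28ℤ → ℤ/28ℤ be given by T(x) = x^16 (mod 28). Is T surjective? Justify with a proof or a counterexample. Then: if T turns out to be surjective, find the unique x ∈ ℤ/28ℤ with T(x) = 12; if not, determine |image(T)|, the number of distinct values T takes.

8

T(6): Repeated squaring mod 28: 6^1 ≡ 6, 6^2 ≡ 6² = 36 ≡ 8, 6^4 ≡ 8² = 64 ≡ 8, 6^8 ≡ 8² = 64 ≡ 8, 6^16 ≡ 8² = 64 ≡ 8. So 6^16 ≡ 8 (mod 28).
T(8): Repeated squaring mod 28: 8^1 ≡ 8, 8^2 ≡ 8² = 64 ≡ 8, 8^4 ≡ 8² = 64 ≡ 8, 8^8 ≡ 8² = 64 ≡ 8, 8^16 ≡ 8² = 64 ≡ 8. So 8^16 ≡ 8 (mod 28).
So T(6) = T(8) = 8 while 6 ≠ 8, so T is not injective.
A non-injective map from the 28-element set ℤ/28ℤ to itself takes at most 27 distinct values, so it cannot be surjective. So T is not surjective.
Since T is not surjective, we determine |image(T)|. Computing x^16 mod 28 for each x (by repeated squaring, reducing mod 28 at every step), the values T(0), T(1), …, T(27) are: 0, 1, 16, 25, 4, 9, 8, 21, 8, 9, 4, 25, 16, 1, 0, 1, 16, 25, 4, 9, 8, 21, 8, 9, 4, 25, 16, 1.
The distinct values are {0, 1, 4, 8, 9, 16, 21, 25}; there are 8 of them.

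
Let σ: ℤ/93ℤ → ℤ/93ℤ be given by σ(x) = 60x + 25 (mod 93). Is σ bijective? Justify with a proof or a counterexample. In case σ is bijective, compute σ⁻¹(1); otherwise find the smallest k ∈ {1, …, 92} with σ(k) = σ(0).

31

We have gcd(60, 93) = 3 > 1. Taking a = 0 and b = 31: σ(0) = 25 and σ(31) = 60·31 + 25 = 1885 ≡ 25 (mod 93).
So σ(0) = σ(31) while 0 ≠ 31, so σ is not injective, hence not bijective.
Since σ is not bijective, we find the least positive k with σ(k) = σ(0): this means 60k ≡ 0 (mod 93), i.e. 93 ∣ 60k. Since gcd(60, 93) = 3, dividing through by 3 this holds exactly when 31 ∣ 20k, and as gcd(20, 31) = 1, exactly when 31 ∣ k.
The smallest positive such k is 31.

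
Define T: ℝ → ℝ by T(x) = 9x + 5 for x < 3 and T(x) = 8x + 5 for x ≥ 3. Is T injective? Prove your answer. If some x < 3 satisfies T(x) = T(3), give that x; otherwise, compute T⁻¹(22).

Both pieces are strictly increasing (slopes 9 and 8), so each is injective on its own interval.
The left piece maps (−∞, 3) onto (−∞, 32); the right piece maps [3, ∞) onto [29, ∞).
These images overlap. In particular T(3) = 29 (right piece), and solving 9x + 5 = 29 on the left piece gives x = 8/3 < 3.
So T(8/3) = T(3) with 8/3 ≠ 3, and T is not injective. This x = 8/3 is the requested value below 3.

8/3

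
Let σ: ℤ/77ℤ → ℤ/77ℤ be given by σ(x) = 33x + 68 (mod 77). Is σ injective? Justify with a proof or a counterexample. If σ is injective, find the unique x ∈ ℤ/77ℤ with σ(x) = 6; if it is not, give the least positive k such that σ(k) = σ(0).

We have gcd(33, 77) = 11 > 1. Taking a = 0 and b = 7: σ(0) = 68 and σ(7) = 33·7 + 68 = 299 ≡ 68 (mod 77).
So σ(0) = σ(7) while 0 ≠ 7, therefore σ is not injective.
Since σ is not injective, we find the least positive k with σ(k) = σ(0): this means 33k ≡ 0 (mod 77), i.e. 77 ∣ 33k. Since gcd(33, 77) = 11, dividing through by 11 this holds exactly when 7 ∣ 3k, and as gcd(3, 7) = 1, exactly when 7 ∣ k.
The smallest positive such k is 7.

7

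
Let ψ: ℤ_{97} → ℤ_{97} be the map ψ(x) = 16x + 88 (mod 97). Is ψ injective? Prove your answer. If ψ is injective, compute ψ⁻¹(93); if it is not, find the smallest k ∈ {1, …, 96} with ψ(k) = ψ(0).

67

Suppose ψ(u) = ψ(v) in ℤ_{97}. Then 16u + 88 ≡ 16v + 88 (mod 97), hence 16(u − v) ≡ 0 (mod 97).
Since gcd(16, 97) = 1, 16 is invertible modulo 97, therefore u − v ≡ 0 (mod 97), i.e. u = v.
Thus ψ is injective.
We now compute 16⁻¹ mod 97 explicitly. Euclid's algorithm: 97 = 6·16 + 1; back-substituting gives 1 = 91·16 − 15·97, so 16⁻¹ ≡ 91 (mod 97).
Since ψ is injective, we find ψ⁻¹(93): we need 16x ≡ 93 − 88 ≡ 5 (mod 97). Using 16⁻¹ = 91: x ≡ 91·5 = 455 = 4·97 + 67, so x = 67.
Check: ψ(67) = 16·67 + 88 = 1160 = 11·97 + 93 ≡ 93 (mod 97).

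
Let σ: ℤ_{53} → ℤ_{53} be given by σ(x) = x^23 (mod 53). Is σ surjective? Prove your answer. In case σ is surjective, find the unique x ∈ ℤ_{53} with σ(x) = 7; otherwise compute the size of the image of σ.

Since 53 is prime, the nonzero elements of ℤ_{53} form a cyclic group of order 52.
As gcd(23, 52) = 1, raising to the 23rd power is a bijection on this group: if u^23 ≡ v^23 then (uv^{−1})^23 = 1, and the only element of order dividing gcd(23, 52) = 1 is 1, so u = v.
With σ(0) = 0 this makes σ injective on all of ℤ_{53}, hence bijective (finite equal-size domain and codomain). In particular σ is surjective.
Since σ is surjective, we find the preimage of 7. The inverse of x ↦ x^23 on (ℤ_{53})^× is x ↦ x^43, because 23·43 = 989 = 19·52 + 1 ≡ 1 (mod 52) and x^{52} = 1 for x ≠ 0 (Fermat). So σ⁻¹(7) = 7^43 mod 53.
Repeated squaring mod 53: 7^1 ≡ 7, 7^2 ≡ 7² = 49, 7^4 ≡ 49² = 2401 ≡ 16, 7^8 ≡ 16² = 256 ≡ 44, 7^16 ≡ 44² = 1936 ≡ 28, 7^32 ≡ 28² = 784 ≡ 42. Since 43 = 32 + 8 + 2 + 1, 7^43 ≡ 42·44·49·7: 42·44 = 1848 ≡ 46, then 46·49 = 2254 ≡ 28, then 28·7 = 196 ≡ 37. So 7^43 ≡ 37 (mod 53).
Hence σ⁻¹(7) = 37.

37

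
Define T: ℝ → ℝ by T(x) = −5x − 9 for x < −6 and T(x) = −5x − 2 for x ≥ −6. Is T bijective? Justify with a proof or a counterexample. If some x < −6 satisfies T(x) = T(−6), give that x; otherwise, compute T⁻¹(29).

-37/5

Both pieces are strictly decreasing (slopes −5 and −5), so each is injective on its own interval.
The left piece maps (−∞, −6) onto (21, ∞); the right piece maps [−6, ∞) onto (−∞, 28].
These images overlap. In particular T(−6) = 28 (right piece), and solving −5x − 9 = 28 on the left piece gives x = −37/5 < −6.
So T(−37/5) = T(−6) with −37/5 ≠ −6, and T is not injective, hence not bijective. This x = −37/5 is the requested value below −6.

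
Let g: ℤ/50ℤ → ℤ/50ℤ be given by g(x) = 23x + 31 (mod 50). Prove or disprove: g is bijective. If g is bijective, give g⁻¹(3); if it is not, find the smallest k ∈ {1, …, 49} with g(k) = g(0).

14

If g(a) = g(b), then 23a ≡ 23b (mod 50). Because gcd(23, 50) = 1, we may cancel 23 to get a ≡ b (mod 50).
We now compute 23⁻¹ mod 50 explicitly. Euclid's algorithm: 50 = 2·23 + 4, 23 = 5·4 + 3, 4 = 1·3 + 1; back-substituting gives 1 = 37·23 − 17·50, so 23⁻¹ ≡ 37 (mod 50).
Then y ↦ 37(y − 31) is a two-sided inverse to g, so every y ∈ ℤ/50ℤ has a preimage.
Thus g is bijective.
Since g is bijective, we find g⁻¹(3): we need 23x ≡ 3 − 31 ≡ 22 (mod 50). Using 23⁻¹ = 37: x ≡ 37·22 = 814 = 16·50 + 14, so x = 14.
Check: g(14) = 23·14 + 31 = 353 = 7·50 + 3 ≡ 3 (mod 50).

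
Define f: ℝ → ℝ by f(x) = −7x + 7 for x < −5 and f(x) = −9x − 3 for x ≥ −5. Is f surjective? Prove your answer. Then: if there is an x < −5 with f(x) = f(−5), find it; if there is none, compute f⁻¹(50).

-43/7

Both pieces are strictly decreasing (slopes −7 and −9), so each is injective on its own interval.
The left piece maps (−∞, −5) onto (42, ∞); the right piece maps [−5, ∞) onto (−∞, 42].
These images together cover ℝ, so f is surjective.
Because the two images are disjoint, no x < −5 has f(x) = f(−5), so we compute f⁻¹(50): 50 lies in (42, ∞), so solve −7x + 7 = 50: x = (50 − 7)/(−7) = −43/7.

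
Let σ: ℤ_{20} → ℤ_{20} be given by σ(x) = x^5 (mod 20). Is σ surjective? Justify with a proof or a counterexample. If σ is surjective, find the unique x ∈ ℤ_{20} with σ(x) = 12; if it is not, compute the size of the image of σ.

15

σ(0) = 0^5 = 0.
σ(10): Repeated squaring mod 20: 10^1 ≡ 10, 10^2 ≡ 10² = 100 ≡ 0, 10^4 ≡ 0² = 0. Since 5 = 4 + 1, 10^5 ≡ 0·10: 0·10 = 0. So 10^5 ≡ 0 (mod 20).
So σ(0) = σ(10) = 0 while 0 ≠ 10, hence σ is not injective.
A non-injective map from the 20-element set ℤ_{20} to itself takes at most 19 distinct values, so it cannot be surjective. Thus σ is not surjective.
Since σ is not surjective, we determine |image(σ)|. Computing x^5 mod 20 for each x (by repeated squaring, reducing mod 20 at every step), the values σ(0), σ(1), …, σ(19) are: 0, 1, 12, 3, 4, 5, 16, 7, 8, 9, 0, 11, 12, 13, 4, 15, 16, 17, 8, 19.
The distinct values are {0, 1, 3, 4, 5, 7, 8, 9, 11, 12, 13, 15, 16, 17, 19}; there are 15 of them.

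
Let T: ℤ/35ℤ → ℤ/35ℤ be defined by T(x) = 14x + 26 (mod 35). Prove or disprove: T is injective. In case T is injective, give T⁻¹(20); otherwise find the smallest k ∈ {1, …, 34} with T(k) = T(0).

We have gcd(14, 35) = 7 > 1. Taking x_1 = 0 and x_2 = 5: T(0) = 26 and T(5) = 14·5 + 26 = 96 ≡ 26 (mod 35).
So T(0) = T(5) while 0 ≠ 5, thus T is not injective.
Since T is not injective, we find the least positive k with T(k) = T(0): this means 14k ≡ 0 (mod 35), i.e. 35 ∣ 14k. Since gcd(14, 35) = 7, dividing through by 7 this holds exactly when 5 ∣ 2k, and as gcd(2, 5) = 1, exactly when 5 ∣ k.
The smallest positive such k is 5.

5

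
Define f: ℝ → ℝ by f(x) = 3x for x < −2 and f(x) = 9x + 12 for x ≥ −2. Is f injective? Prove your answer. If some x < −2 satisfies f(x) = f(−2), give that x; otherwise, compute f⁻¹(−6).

-2

Both pieces are strictly increasing (slopes 3 and 9), so each is injective on its own interval.
The left piece maps (−∞, −2) onto (−∞, −6); the right piece maps [−2, ∞) onto [−6, ∞).
These images are disjoint, so no value is attained by both pieces. Thus f is injective.
Because the two images are disjoint, no x < −2 has f(x) = f(−2), so we compute f⁻¹(−6): −6 lies in [−6, ∞), so solve 9x + 12 = −6: x = (−6 − 12)/9 = −2.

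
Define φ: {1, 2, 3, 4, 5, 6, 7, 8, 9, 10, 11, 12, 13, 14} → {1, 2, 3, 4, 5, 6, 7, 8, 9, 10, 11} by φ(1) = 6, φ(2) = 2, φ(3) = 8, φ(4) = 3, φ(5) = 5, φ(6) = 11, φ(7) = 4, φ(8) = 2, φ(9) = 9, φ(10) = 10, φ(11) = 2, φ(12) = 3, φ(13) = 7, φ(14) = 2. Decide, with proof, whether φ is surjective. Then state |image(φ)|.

No element maps to 1, so φ is not surjective.
The image of φ is {2, 3, 4, 5, 6, 7, 8, 9, 10, 11}, which has 10 elements.

10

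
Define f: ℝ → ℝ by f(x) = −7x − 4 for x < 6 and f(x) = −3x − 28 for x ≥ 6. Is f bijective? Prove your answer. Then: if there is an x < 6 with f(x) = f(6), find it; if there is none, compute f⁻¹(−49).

Both pieces are strictly decreasing (slopes −7 and −3), so each is injective on its own interval.
The left piece maps (−∞, 6) onto (−46, ∞); the right piece maps [6, ∞) onto (−∞, −46].
Since −46 = −46, the images partition ℝ: f is injective and surjective, hence bijective.
Because the two images are disjoint, no x < 6 has f(x) = f(6), so we compute f⁻¹(−49): −49 lies in (−∞, −46], so solve −3x − 28 = −49: x = (−49 + 28)/(−3) = 7.

7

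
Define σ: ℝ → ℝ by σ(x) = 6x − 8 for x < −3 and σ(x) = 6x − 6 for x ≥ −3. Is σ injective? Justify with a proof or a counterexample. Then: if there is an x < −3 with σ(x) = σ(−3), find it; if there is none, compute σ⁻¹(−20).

-7/3

Both pieces are strictly increasing (slopes 6 and 6), so each is injective on its own interval.
The left piece maps (−∞, −3) onto (−∞, −26); the right piece maps [−3, ∞) onto [−24, ∞).
These images are disjoint, so no value is attained by both pieces. Thus σ is injective.
Because the two images are disjoint, no x < −3 has σ(x) = σ(−3), so we compute σ⁻¹(−20): −20 lies in [−24, ∞), so solve 6x − 6 = −20: x = (−20 + 6)/6 = −7/3.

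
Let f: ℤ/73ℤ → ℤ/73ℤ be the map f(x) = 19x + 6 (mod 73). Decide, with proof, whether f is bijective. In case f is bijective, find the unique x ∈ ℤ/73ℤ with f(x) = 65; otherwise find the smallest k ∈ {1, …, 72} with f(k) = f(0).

If f(u) = f(v), then 19u ≡ 19v (mod 73). Because gcd(19, 73) = 1, we may cancel 19 to get u ≡ v (mod 73).
We now compute 19⁻¹ mod 73 explicitly. Euclid's algorithm: 73 = 3·19 + 16, 19 = 1·16 + 3, 16 = 5·3 + 1; back-substituting gives 1 = 50·19 − 13·73, so 19⁻¹ ≡ 50 (mod 73).
Then y ↦ 50(y − 6) is a two-sided inverse to f, so every y ∈ ℤ/73ℤ has a preimage.
So f is bijective.
Since f is bijective, we find f⁻¹(65): we need 19x ≡ 65 − 6 ≡ 59 (mod 73). Using 19⁻¹ = 50: x ≡ 50·59 = 2950 = 40·73 + 30, so x = 30.
Check: f(30) = 19·30 + 6 = 576 = 7·73 + 65 ≡ 65 (mod 73).

30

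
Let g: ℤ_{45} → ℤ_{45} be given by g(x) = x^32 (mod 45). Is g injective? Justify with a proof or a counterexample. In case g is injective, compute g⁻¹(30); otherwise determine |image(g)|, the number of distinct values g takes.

g(3): Repeated squaring mod 45: 3^1 ≡ 3, 3^2 ≡ 3² = 9, 3^4 ≡ 9² = 81 ≡ 36, 3^8 ≡ 36² = 1296 ≡ 36, 3^16 ≡ 36² = 1296 ≡ 36, 3^32 ≡ 36² = 1296 ≡ 36. So 3^32 ≡ 36 (mod 45).
g(6): Repeated squaring mod 45: 6^1 ≡ 6, 6^2 ≡ 6² = 36, 6^4 ≡ 36² = 1296 ≡ 36, 6^8 ≡ 36² = 1296 ≡ 36, 6^16 ≡ 36² = 1296 ≡ 36, 6^32 ≡ 36² = 1296 ≡ 36. So 6^32 ≡ 36 (mod 45).
So g(3) = g(6) = 36 while 3 ≠ 6, thus g is not injective.
Since g is not injective, we determine |image(g)|. Computing x^32 mod 45 for each x (by repeated squaring, reducing mod 45 at every step), the values g(0), g(1), …, g(44) are: 0, 1, 31, 36, 16, 25, 36, 31, 1, 36, 10, 31, 36, 16, 16, 0, 31, 1, 36, 1, 40, 36, 16, 16, 36, 40, 1, 36, 1, 31, 0, 16, 16, 36, 31, 10, 36, 1, 31, 36, 25, 16, 36, 31, 1.
The distinct values are {0, 1, 10, 16, 25, 31, 36, 40}; there are 8 of them.

8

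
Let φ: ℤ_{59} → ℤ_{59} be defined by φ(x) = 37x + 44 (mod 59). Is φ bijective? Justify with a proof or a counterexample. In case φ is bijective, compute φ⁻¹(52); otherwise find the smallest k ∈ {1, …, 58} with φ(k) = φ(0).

5

Recall that injectivity means: for all s, t in the domain, φ(s) = φ(t) implies s = t.
Suppose φ(s) = φ(t) in ℤ_{59}. Then 37s + 44 ≡ 37t + 44 (mod 59), thus 37(s − t) ≡ 0 (mod 59).
Since gcd(37, 59) = 1, 37 is invertible modulo 59, therefore s − t ≡ 0 (mod 59), i.e. s = t.
We now compute 37⁻¹ mod 59 explicitly. Euclid's algorithm: 59 = 1·37 + 22, 37 = 1·22 + 15, 22 = 1·15 + 7, 15 = 2·7 + 1; back-substituting gives 1 = 8·37 − 5·59, so 37⁻¹ ≡ 8 (mod 59).
Then y ↦ 8(y − 44) is a two-sided inverse to φ, so every y ∈ ℤ_{59} has a preimage.
Hence φ is bijective.
Since φ is bijective, we find φ⁻¹(52): we need 37x ≡ 52 − 44 ≡ 8 (mod 59). Using 37⁻¹ = 8: x ≡ 8·8 = 64 = 1·59 + 5, so x = 5.
Check: φ(5) = 37·5 + 44 = 229 = 3·59 + 52 ≡ 52 (mod 59).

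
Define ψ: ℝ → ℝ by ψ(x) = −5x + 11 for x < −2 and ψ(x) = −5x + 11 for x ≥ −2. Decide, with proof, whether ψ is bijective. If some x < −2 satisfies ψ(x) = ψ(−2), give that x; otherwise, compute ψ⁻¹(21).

Both pieces are strictly decreasing (slopes −5 and −5), so each is injective on its own interval.
The left piece maps (−∞, −2) onto (21, ∞); the right piece maps [−2, ∞) onto (−∞, 21].
Since 21 = 21, the images partition ℝ: ψ is injective and surjective, hence bijective.
Because the two images are disjoint, no x < −2 has ψ(x) = ψ(−2), so we compute ψ⁻¹(21): 21 lies in (−∞, 21], so solve −5x + 11 = 21: x = (21 − 11)/(−5) = −2.

-2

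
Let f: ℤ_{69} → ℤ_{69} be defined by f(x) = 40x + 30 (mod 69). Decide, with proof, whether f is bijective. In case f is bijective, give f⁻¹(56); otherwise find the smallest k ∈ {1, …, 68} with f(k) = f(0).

11

Suppose f(s) = f(t) in ℤ_{69}. Then 40s + 30 ≡ 40t + 30 (mod 69), therefore 40(s − t) ≡ 0 (mod 69).
Since gcd(40, 69) = 1, 40 is invertible modulo 69, thus s − t ≡ 0 (mod 69), i.e. s = t.
We now compute 40⁻¹ mod 69 explicitly. Euclid's algorithm: 69 = 1·40 + 29, 40 = 1·29 + 11, 29 = 2·11 + 7, 11 = 1·7 + 4, 7 = 1·4 + 3, 4 = 1·3 + 1; back-substituting gives 1 = 19·40 − 11·69, so 40⁻¹ ≡ 19 (mod 69).
Then y ↦ 19(y − 30) is a two-sided inverse to f, so every y ∈ ℤ_{69} has a preimage.
Hence f is bijective.
Since f is bijective, we find f⁻¹(56): we need 40x ≡ 56 − 30 ≡ 26 (mod 69). Using 40⁻¹ = 19: x ≡ 19·26 = 494 = 7·69 + 11, so x = 11.
Check: f(11) = 40·11 + 30 = 470 = 6·69 + 56 ≡ 56 (mod 69).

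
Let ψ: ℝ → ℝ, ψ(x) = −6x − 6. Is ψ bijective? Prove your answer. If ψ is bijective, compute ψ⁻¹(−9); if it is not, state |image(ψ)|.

1/2

Recall: ψ is injective if ψ(a) = ψ(b) implies a = b.
Suppose ψ(a) = ψ(b). Then −6a − 6 = −6b − 6, so −6a = −6b, therefore a = b.
For any y ∈ ℝ, x = (y + 6)/(−6) satisfies ψ(x) = y.
Hence ψ is bijective.
Since ψ is bijective, we compute ψ⁻¹(−9) = (−9 + 6)/(−6) = 1/2.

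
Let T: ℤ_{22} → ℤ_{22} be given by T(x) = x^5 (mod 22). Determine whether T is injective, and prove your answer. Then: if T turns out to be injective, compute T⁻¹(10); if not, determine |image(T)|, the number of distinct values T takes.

T(1) = 1^5 = 1.
T(3): Repeated squaring mod 22: 3^1 ≡ 3, 3^2 ≡ 3² = 9, 3^4 ≡ 9² = 81 ≡ 15. Since 5 = 4 + 1, 3^5 ≡ 15·3: 15·3 = 45 ≡ 1. So 3^5 ≡ 1 (mod 22).
So T(1) = T(3) = 1 while 1 ≠ 3, therefore T is not injective.
Since T is not injective, we determine |image(T)|. Computing x^5 mod 22 for each x (by repeated squaring, reducing mod 22 at every step), the values T(0), T(1), …, T(21) are: 0, 1, 10, 1, 12, 1, 10, 21, 10, 1, 10, 11, 12, 21, 12, 1, 12, 21, 10, 21, 12, 21.
The distinct values are {0, 1, 10, 11, 12, 21}; there are 6 of them.

6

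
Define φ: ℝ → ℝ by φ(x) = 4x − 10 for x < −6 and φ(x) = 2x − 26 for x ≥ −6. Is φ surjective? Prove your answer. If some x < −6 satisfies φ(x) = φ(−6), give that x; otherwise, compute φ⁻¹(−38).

-7

Both pieces are strictly increasing (slopes 4 and 2), so each is injective on its own interval.
The left piece maps (−∞, −6) onto (−∞, −34); the right piece maps [−6, ∞) onto [−38, ∞).
The union (−∞, −34) ∪ [−38, ∞) covers ℝ, so φ is surjective.
For the follow-up: the images overlap, so an x < −6 with φ(x) = φ(−6) exists. φ(−6) = −38; solving 4x − 10 = −38 for x < −6 gives x = (−38 + 10)/4 = −7.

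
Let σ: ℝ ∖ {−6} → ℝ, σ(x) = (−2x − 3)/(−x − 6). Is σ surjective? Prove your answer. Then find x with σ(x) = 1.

If σ(x) = 2, cross-multiplying gives −1(−2x − 3) = −2(−x − 6), which simplifies to 3 = 12 — false.  So 2 has no preimage and σ is not surjective.
Solving σ(x) = 1: cross-multiplying gives −2x − 3 = 1(−x − 6), which rearranges to −1x = −3, so x = 3.

3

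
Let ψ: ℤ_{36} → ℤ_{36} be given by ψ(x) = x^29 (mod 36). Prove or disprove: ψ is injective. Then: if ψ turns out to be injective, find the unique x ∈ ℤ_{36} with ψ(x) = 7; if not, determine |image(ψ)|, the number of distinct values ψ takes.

ψ(0) = 0^29 = 0.
ψ(6): Repeated squaring mod 36: 6^1 ≡ 6, 6^2 ≡ 6² = 36 ≡ 0, 6^4 ≡ 0² = 0, 6^8 ≡ 0² = 0, 6^16 ≡ 0² = 0. Since 29 = 16 + 8 + 4 + 1, 6^29 ≡ 0·0·0·6: 0·0 = 0, then 0·0 = 0, then 0·6 = 0. So 6^29 ≡ 0 (mod 36).
So ψ(0) = ψ(6) = 0 while 0 ≠ 6, therefore ψ is not injective.
Since ψ is not injective, we determine |image(ψ)|. Computing x^29 mod 36 for each x (by repeated squaring, reducing mod 36 at every step), the values ψ(0), ψ(1), …, ψ(35) are: 0, 1, 32, 27, 16, 29, 0, 31, 8, 9, 28, 23, 0, 25, 20, 27, 4, 17, 0, 19, 32, 9, 16, 11, 0, 13, 8, 27, 28, 5, 0, 7, 20, 9, 4, 35.
The distinct values are {0, 1, 4, 5, 7, 8, 9, 11, 13, 16, 17, 19, 20, 23, 25, 27, 28, 29, 31, 32, 35}; there are 21 of them.

21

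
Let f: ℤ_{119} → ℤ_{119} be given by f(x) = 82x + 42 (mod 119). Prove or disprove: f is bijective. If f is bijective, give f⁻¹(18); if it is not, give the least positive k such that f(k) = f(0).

110

By definition, f is injective when f(x_1) = f(x_2) forces x_1 = x_2.
If f(x_1) = f(x_2), then 82x_1 ≡ 82x_2 (mod 119). Because gcd(82, 119) = 1, we may cancel 82 to get x_1 ≡ x_2 (mod 119).
We now compute 82⁻¹ mod 119 explicitly. Euclid's algorithm: 119 = 1·82 + 37, 82 = 2·37 + 8, 37 = 4·8 + 5, 8 = 1·5 + 3, 5 = 1·3 + 2, 3 = 1·2 + 1; back-substituting gives 1 = 45·82 − 31·119, so 82⁻¹ ≡ 45 (mod 119).
Then y ↦ 45(y − 42) is a two-sided inverse to f, so every y ∈ ℤ_{119} has a preimage.
So f is bijective.
Since f is bijective, we compute f⁻¹(18): solve 82x + 42 ≡ 18 (mod 119), i.e. 82x ≡ 95 (mod 119).
Multiplying by 82⁻¹ = 45 gives x ≡ 45·95 = 4275 = 35·119 + 110 ≡ 110 (mod 119).
Check: f(110) = 82·110 + 42 = 9062 = 76·119 + 18 ≡ 18 (mod 119).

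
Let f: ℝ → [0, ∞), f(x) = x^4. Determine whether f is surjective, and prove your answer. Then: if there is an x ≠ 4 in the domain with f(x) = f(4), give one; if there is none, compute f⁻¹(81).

-4

For any y ∈ [0, ∞), x = y^{1/4} ∈ ℝ satisfies x^4 = y, so f is surjective.
For the follow-up, such an x exists: taking x = −4 ∈ ℝ gives f(−4) = 256 = f(4) with −4 ≠ 4.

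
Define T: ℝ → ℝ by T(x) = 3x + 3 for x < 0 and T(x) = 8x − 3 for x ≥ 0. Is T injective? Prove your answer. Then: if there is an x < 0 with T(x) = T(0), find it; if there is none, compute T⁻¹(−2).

-2

Both pieces are strictly increasing (slopes 3 and 8), so each is injective on its own interval.
The left piece maps (−∞, 0) onto (−∞, 3); the right piece maps [0, ∞) onto [−3, ∞).
These images overlap. In particular T(0) = −3 (right piece), and solving 3x + 3 = −3 on the left piece gives x = −2 < 0.
So T(−2) = T(0) with −2 ≠ 0, and T is not injective. This x = −2 is the requested value below 0.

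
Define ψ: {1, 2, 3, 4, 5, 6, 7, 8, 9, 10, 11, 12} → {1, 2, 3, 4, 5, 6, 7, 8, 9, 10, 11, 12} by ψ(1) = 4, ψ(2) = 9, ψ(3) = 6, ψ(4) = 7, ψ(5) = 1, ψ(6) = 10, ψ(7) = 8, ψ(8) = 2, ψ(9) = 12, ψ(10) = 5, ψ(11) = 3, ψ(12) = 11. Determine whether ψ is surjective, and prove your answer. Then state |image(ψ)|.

12

Every element of the codomain has a preimage: 1 = ψ(5), 2 = ψ(8), 3 = ψ(11), 4 = ψ(1), 5 = ψ(10), 6 = ψ(3), 7 = ψ(4), 8 = ψ(7), 9 = ψ(2), 10 = ψ(6), 11 = ψ(12), 12 = ψ(9).
Hence ψ is surjective.
The image of ψ is {1, 2, 3, 4, 5, 6, 7, 8, 9, 10, 11, 12}, which has 12 elements.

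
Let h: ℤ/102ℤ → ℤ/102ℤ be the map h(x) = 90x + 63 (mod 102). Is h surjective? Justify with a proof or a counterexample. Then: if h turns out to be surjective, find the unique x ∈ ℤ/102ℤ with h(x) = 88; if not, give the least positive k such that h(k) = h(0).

Recall that surjectivity means every element of the codomain has a preimage under h.
Since gcd(90, 102) = 6, we have 90x ≡ 0 (mod 6) for all x, so h(x) ≡ 3 (mod 6).
But 0 ≢ 3 (mod 6), so 0 ∈ ℤ/102ℤ has no preimage. So h is not surjective.
Since h is not surjective, we find the least positive k with h(k) = h(0): this means 90k ≡ 0 (mod 102), i.e. 102 ∣ 90k. Since gcd(90, 102) = 6, dividing through by 6 this holds exactly when 17 ∣ 15k, and as gcd(15, 17) = 1, exactly when 17 ∣ k.
The smallest positive such k is 17.

17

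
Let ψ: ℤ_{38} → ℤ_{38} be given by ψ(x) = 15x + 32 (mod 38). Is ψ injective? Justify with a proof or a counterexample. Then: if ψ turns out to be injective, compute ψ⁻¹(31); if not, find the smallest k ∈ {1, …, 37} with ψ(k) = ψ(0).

Suppose ψ(u) = ψ(v) in ℤ_{38}. Then 15u + 32 ≡ 15v + 32 (mod 38), hence 15(u − v) ≡ 0 (mod 38).
Since gcd(15, 38) = 1, 15 is invertible modulo 38, therefore u − v ≡ 0 (mod 38), i.e. u = v.
Hence ψ is injective.
We now compute 15⁻¹ mod 38 explicitly. Euclid's algorithm: 38 = 2·15 + 8, 15 = 1·8 + 7, 8 = 1·7 + 1; back-substituting gives 1 = 33·15 − 13·38, so 15⁻¹ ≡ 33 (mod 38).
Since ψ is injective, we find ψ⁻¹(31): we need 15x ≡ 31 − 32 ≡ 37 (mod 38). Using 15⁻¹ = 33: x ≡ 33·37 = 1221 = 32·38 + 5, so x = 5.
Check: ψ(5) = 15·5 + 32 = 107 = 2·38 + 31 ≡ 31 (mod 38).

5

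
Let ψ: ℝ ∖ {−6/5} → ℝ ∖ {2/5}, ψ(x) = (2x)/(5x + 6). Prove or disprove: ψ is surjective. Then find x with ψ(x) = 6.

-9/7

For any y ≠ 2/5, solving y(5x + 6) = 2x for x gives a well-defined x ≠ −6/5. So ψ is surjective.
Solving ψ(x) = 6: cross-multiplying gives 2x = 6(5x + 6), which rearranges to −28x = 36, so x = −9/7.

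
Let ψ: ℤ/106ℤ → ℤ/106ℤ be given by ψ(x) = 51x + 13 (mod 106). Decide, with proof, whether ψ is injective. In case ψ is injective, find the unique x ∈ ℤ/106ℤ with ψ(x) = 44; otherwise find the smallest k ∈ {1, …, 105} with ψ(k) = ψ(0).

11

Recall: injectivity means: for all u, v in the domain, ψ(u) = ψ(v) implies u = v.
Suppose ψ(u) = ψ(v) in ℤ/106ℤ. Then 51u + 13 ≡ 51v + 13 (mod 106), so 51(u − v) ≡ 0 (mod 106).
Since gcd(51, 106) = 1, 51 is invertible modulo 106, thus u − v ≡ 0 (mod 106), i.e. u = v.
So ψ is injective.
We now compute 51⁻¹ mod 106 explicitly. Euclid's algorithm: 106 = 2·51 + 4, 51 = 12·4 + 3, 4 = 1·3 + 1; back-substituting gives 1 = 79·51 − 38·106, so 51⁻¹ ≡ 79 (mod 106).
Since ψ is injective, we compute ψ⁻¹(44): solve 51x + 13 ≡ 44 (mod 106), i.e. 51x ≡ 31 (mod 106).
Multiplying by 51⁻¹ = 79 gives x ≡ 79·31 = 2449 = 23·106 + 11 ≡ 11 (mod 106).
Check: ψ(11) = 51·11 + 13 = 574 = 5·106 + 44 ≡ 44 (mod 106).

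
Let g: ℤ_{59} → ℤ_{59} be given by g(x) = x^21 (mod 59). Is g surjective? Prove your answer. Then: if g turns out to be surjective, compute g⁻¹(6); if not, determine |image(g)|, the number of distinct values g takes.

Since 59 is prime, the nonzero elements of ℤ_{59} form a cyclic group of order 58.
As gcd(21, 58) = 1, raising to the 21st power is a bijection on this group: if s^21 ≡ t^21 then (st^{−1})^21 = 1, and the only element of order dividing gcd(21, 58) = 1 is 1, so s = t.
With g(0) = 0 this makes g injective on all of ℤ_{59}, hence bijective (finite equal-size domain and codomain). In particular g is surjective.
Since g is surjective, we find the preimage of 6. The inverse of x ↦ x^21 on (ℤ_{59})^× is x ↦ x^47, because 21·47 = 987 = 17·58 + 1 ≡ 1 (mod 58) and x^{58} = 1 for x ≠ 0 (Fermat). So g⁻¹(6) = 6^47 mod 59.
Repeated squaring mod 59: 6^1 ≡ 6, 6^2 ≡ 6² = 36, 6^4 ≡ 36² = 1296 ≡ 57, 6^8 ≡ 57² = 3249 ≡ 4, 6^16 ≡ 4² = 16, 6^32 ≡ 16² = 256 ≡ 20. Since 47 = 32 + 8 + 4 + 2 + 1, 6^47 ≡ 20·4·57·36·6: 20·4 = 80 ≡ 21, then 21·57 = 1197 ≡ 17, then 17·36 = 612 ≡ 22, then 22·6 = 132 ≡ 14. So 6^47 ≡ 14 (mod 59).
Hence g⁻¹(6) = 14.

14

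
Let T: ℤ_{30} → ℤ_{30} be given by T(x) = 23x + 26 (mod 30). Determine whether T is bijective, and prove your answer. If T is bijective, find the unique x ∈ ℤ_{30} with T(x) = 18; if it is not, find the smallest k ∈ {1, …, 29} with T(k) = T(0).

Suppose T(x_1) = T(x_2) in ℤ_{30}. Then 23x_1 + 26 ≡ 23x_2 + 26 (mod 30), therefore 23(x_1 − x_2) ≡ 0 (mod 30).
Since gcd(23, 30) = 1, 23 is invertible modulo 30, thus x_1 − x_2 ≡ 0 (mod 30), i.e. x_1 = x_2.
We now compute 23⁻¹ mod 30 explicitly. Euclid's algorithm: 30 = 1·23 + 7, 23 = 3·7 + 2, 7 = 3·2 + 1; back-substituting gives 1 = 17·23 − 13·30, so 23⁻¹ ≡ 17 (mod 30).
Then y ↦ 17(y − 26) is a two-sided inverse to T, so every y ∈ ℤ_{30} has a preimage.
Hence T is bijective.
Since T is bijective, we compute T⁻¹(18): solve 23x + 26 ≡ 18 (mod 30), i.e. 23x ≡ 22 (mod 30).
Multiplying by 23⁻¹ = 17 gives x ≡ 17·22 = 374 = 12·30 + 14 ≡ 14 (mod 30).
Check: T(14) = 23·14 + 26 = 348 = 11·30 + 18 ≡ 18 (mod 30).

14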